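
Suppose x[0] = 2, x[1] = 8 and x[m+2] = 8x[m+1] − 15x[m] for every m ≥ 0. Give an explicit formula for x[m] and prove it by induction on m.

Claim: x[m] = 5^m + 3^m.

Base cases: x[0] = 2 and 5^0 + 3^0 = 2; x[1] = 8 and 5^1 + 3^1 = 8.
Assume x[i] = 5^i + 3^i for all 0 ≤ i ≤ j, where j ≥ 1.
Then x[j+1] = 8x[j] − 15x[j−1] = 8·(5^j + 3^j) − 15·(5^{j−1} + 3^{j−1}) = (8·5 − 15)5^{j−1} + (8·3 − 15)3^{j−1} = 25·5^{j−1} + 9·3^{j−1} = 5^{j+1} + 3^{j+1}.
By strong induction, x[m] = 5^m + 3^m for all m ≥ 0.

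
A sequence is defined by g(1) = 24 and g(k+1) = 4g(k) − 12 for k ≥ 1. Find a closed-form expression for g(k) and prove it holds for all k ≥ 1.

Claim: g(k) = 5·4^k + 4.

Base case: g(1) = 24, and 5·4^1 + 4 = 20 + 4 = 24.
Assume g(j) = 5·4^j + 4 for some j ≥ 1.
Then g(j+1) = 4g(j) − 12 = 4·(5·4^j + 4) − 12 = 20·4^j + 16 − 12 = 5·4^{j+1} + 4.
By induction, g(k) = 5·4^k + 4 for all k ≥ 1.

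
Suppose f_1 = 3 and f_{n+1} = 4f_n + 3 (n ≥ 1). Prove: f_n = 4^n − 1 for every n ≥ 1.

Base case: f_1 = 3, and 4^1 − 1 = 4 − 1 = 3.
Assume f_j = 4^j − 1 for some j ≥ 1.
Then f_{j+1} = 4f_j + 3 = 4·(4^j − 1) + 3 = 4^{j+1} − 4 + 3 = 4^{j+1} − 1.
So the formula holds for j+1, and by induction f_n = 4^n − 1 for all n ≥ 1.

f_n = 4^n − 1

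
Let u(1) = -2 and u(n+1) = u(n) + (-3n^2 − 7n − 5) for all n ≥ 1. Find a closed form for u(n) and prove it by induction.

Claim: u(n) = -n^3 − 2n^2 − 2n + 3.

Base case: u(1) = -2, and -1^3 − 2·1^2 − 2·1 + 3 = -2.
Assume u(m) = -m^3 − 2m^2 − 2m + 3.
Then u(m+1) = u(m) + (-3m^2 − 7m − 5) = (-m^3 − 2m^2 − 2m + 3) + (-3m^2 − 7m − 5) = -m^3 − 5m^2 − 9m − 2,
and -(m+1)^3 − 2·(m+1)^2 − 2·(m+1) + 3 = -m^3 − 5m^2 − 9m − 2.
Hence u(n) = -n^3 − 2n^2 − 2n + 3 for every n ≥ 1, by induction.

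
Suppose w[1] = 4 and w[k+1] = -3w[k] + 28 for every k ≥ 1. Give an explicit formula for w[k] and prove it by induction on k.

Claim: w[k] = (-3)^k + 7.

Base case: w[1] = 4, and (-3)^1 + 7 = -3 + 7 = 4.
Assume w[r] = (-3)^r + 7 for some r ≥ 1.
Then w[r+1] = -3w[r] + 28 = -3·((-3)^r + 7) + 28 = -3·(-3)^r − 21 + 28 = (-3)^{r+1} + 7.
By induction, w[k] = (-3)^k + 7 for all k ≥ 1.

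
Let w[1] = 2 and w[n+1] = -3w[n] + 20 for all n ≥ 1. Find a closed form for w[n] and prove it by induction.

Claim: w[n] = (-3)^n + 5.

Base case: w[1] = 2, and (-3)^1 + 5 = -3 + 5 = 2.
Assume w[k] = (-3)^k + 5 for some k ≥ 1.
Then w[k+1] = -3w[k] + 20 = -3·((-3)^k + 5) + 20 = -3·(-3)^k − 15 + 20 = (-3)^{k+1} + 5.
By induction, w[n] = (-3)^n + 5 for all n ≥ 1.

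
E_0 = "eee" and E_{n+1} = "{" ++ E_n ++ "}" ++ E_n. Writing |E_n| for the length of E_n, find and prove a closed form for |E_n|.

Claim: |E_n| = 5·2^n − 2.

Base case: |E_0| = 3, and 5·2^0 − 2 = 3.
Assume |E_k| = 5·2^k − 2.
Then |E_{k+1}| = 1 + |E_k| + 1 + |E_k| = 2|E_k| + 2 = 2(5·2^k − 2) + 2 = 5·2^{k+1} − 4 + 2 = 5·2^{k+1} − 2.
So the formula holds for k+1, and by induction |E_n| = 5·2^n − 2 for all n ≥ 0.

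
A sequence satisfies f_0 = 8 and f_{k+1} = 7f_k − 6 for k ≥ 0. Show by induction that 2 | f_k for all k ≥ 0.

Base case: f_0 = 8 = 2·4, so 2 | f_0.
Assume 2 | f_j, so f_j = 2t for some integer t.
Then f_{j+1} = 7f_j − 6 = 7·(2t) − 6 = 2(7t − 3), so 2 | f_{j+1}.
This completes the inductive step, so 2 | f_k for all k ≥ 0.

2 | f_k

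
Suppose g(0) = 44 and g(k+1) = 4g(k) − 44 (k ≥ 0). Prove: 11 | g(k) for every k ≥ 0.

Base case: g(0) = 44 = 11·4, so 11 | g(0).
Assume 11 | g(m), so g(m) = 11t for some integer t.
Then g(m+1) = 4g(m) − 44 = 4·(11t) − 44 = 11(4t − 4), so 11 | g(m+1).
So the property holds for m+1, and by induction 11 | g(k) for all k ≥ 0.

11 | g(k)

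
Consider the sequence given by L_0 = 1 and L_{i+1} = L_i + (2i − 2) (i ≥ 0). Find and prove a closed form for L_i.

Claim: L_i = i^2 − 3i + 1.

Base case: L_0 = 1, and 0^2 − 3·0 + 1 = 1.
Assume L_k = k^2 − 3k + 1.
Then L_{k+1} = L_k + (2k − 2) = (k^2 − 3k + 1) + (2k − 2) = k^2 − k − 1,
and (k+1)^2 − 3·(k+1) + 1 = k^2 − k − 1.
Hence L_i = i^2 − 3i + 1 for every i ≥ 0, by induction.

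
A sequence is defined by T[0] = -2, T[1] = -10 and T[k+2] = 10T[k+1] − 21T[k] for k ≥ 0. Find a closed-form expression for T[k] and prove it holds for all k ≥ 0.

Claim: T[k] = -7^k − 3^k.

Base cases: T[0] = -2 and -7^0 − 3^0 = -2; T[1] = -10 and -7^1 − 3^1 = -10.
Assume T[i] = -7^i − 3^i for all 0 ≤ i ≤ j, where j ≥ 1.
Then T[j+1] = 10T[j] − 21T[j−1] = 10·(-7^j − 3^j) − 21·(-7^{j−1} − 3^{j−1}) = -(10·7 − 21)7^{j−1} − (10·3 − 21)3^{j−1} = -49·7^{j−1} − 9·3^{j−1} = -7^{j+1} − 3^{j+1}.
This completes the inductive step, so T[k] = -7^k − 3^k for all k ≥ 0.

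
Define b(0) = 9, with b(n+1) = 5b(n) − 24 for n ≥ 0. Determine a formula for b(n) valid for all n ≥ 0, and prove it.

Claim: b(n) = 3·5^n + 6.

Base case: b(0) = 9, and 3·5^0 + 6 = 3 + 6 = 9.
Assume b(r) = 3·5^r + 6 for some r ≥ 0.
Then b(r+1) = 5b(r) − 24 = 5·(3·5^r + 6) − 24 = 15·5^r + 30 − 24 = 3·5^{r+1} + 6.
This completes the inductive step, so b(n) = 3·5^n + 6 for all n ≥ 0.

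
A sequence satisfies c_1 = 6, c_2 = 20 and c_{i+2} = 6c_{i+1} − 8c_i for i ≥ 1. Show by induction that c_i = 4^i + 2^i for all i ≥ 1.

Base cases: c_1 = 6 and 4^1 + 2^1 = 6; c_2 = 20 and 4^2 + 2^2 = 20.
Assume c_j = 4^j + 2^j for all 1 ≤ j ≤ k, where k ≥ 2.
Then c_{k+1} = 6c_k − 8c_{k−1} = 6·(4^k + 2^k) − 8·(4^{k−1} + 2^{k−1}) = (6·4 − 8)4^{k−1} + (6·2 − 8)2^{k−1} = 16·4^{k−1} + 4·2^{k−1} = 4^{k+1} + 2^{k+1}.
So the formula holds for k+1, and by strong induction c_i = 4^i + 2^i for all i ≥ 1.

c_i = 4^i + 2^i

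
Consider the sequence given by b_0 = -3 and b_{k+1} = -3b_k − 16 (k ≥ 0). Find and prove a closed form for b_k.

Claim: b_k = (-3)^k − 4.

Base case: b_0 = -3, and (-3)^0 − 4 = 1 − 4 = -3.
Assume b_j = (-3)^j − 4 for some j ≥ 0.
Then b_{j+1} = -3b_j − 16 = -3·((-3)^j − 4) − 16 = -3·(-3)^j + 12 − 16 = (-3)^{j+1} − 4.
This completes the inductive step, so b_k = (-3)^k − 4 for all k ≥ 0.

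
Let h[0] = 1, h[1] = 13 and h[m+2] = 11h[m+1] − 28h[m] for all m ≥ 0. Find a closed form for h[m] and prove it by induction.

Claim: h[m] = 3·7^m − 2·4^m.

Base cases: h[0] = 1 and 3·7^0 − 2·4^0 = 1; h[1] = 13 and 3·7^1 − 2·4^1 = 13.
Assume h[j] = 3·7^j − 2·4^j for all 0 ≤ j ≤ k, where k ≥ 1.
Then h[k+1] = 11h[k] − 28h[k−1] = 11·(3·7^k − 2·4^k) − 28·(3·7^{k−1} − 2·4^{k−1}) = 3·(11·7 − 28)7^{k−1} − 2·(11·4 − 28)4^{k−1} = 147·7^{k−1} − 32·4^{k−1} = 3·7^{k+1} − 2·4^{k+1}.
This completes the inductive step, so h[m] = 3·7^m − 2·4^m for all m ≥ 0.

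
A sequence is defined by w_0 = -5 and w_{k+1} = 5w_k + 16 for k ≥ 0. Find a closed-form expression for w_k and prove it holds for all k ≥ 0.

Claim: w_k = -5^k − 4.

Base case: w_0 = -5, and -5^0 − 4 = -1 − 4 = -5.
Assume w_r = -5^r − 4 for some r ≥ 0.
Then w_{r+1} = 5w_r + 16 = 5·(-5^r − 4) + 16 = -5^{r+1} − 20 + 16 = -5^{r+1} − 4.
Hence w_k = -5^k − 4 for every k ≥ 0, by induction.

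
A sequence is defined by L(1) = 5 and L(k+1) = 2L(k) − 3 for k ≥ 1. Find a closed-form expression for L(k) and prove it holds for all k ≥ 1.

Claim: L(k) = 2^k + 3.

Base case: L(1) = 5, and 2^1 + 3 = 2 + 3 = 5.
Assume L(m) = 2^m + 3 for some m ≥ 1.
Then L(m+1) = 2L(m) − 3 = 2·(2^m + 3) − 3 = 2^{m+1} + 6 − 3 = 2^{m+1} + 3.
So the formula holds for m+1, and by induction L(k) = 2^k + 3 for all k ≥ 1.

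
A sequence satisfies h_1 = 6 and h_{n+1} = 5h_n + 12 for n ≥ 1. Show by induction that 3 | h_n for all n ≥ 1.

Base case: h_1 = 6 = 3·2, so 3 | h_1.
Assume 3 | h_r, so h_r = 3t for some integer t.
Then h_{r+1} = 5h_r + 12 = 5·(3t) + 12 = 3(5t + 4), so 3 | h_{r+1}.
By induction, 3 | h_n for all n ≥ 1.

3 | h_n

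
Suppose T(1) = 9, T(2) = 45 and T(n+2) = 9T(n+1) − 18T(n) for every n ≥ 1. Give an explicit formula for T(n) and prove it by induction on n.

Claim: T(n) = 3^n + 6^n.

Base cases: T(1) = 9 and 3^1 + 6^1 = 9; T(2) = 45 and 3^2 + 6^2 = 45.
Assume T(i) = 3^i + 6^i for all 1 ≤ i ≤ j, where j ≥ 2.
Then T(j+1) = 9T(j) − 18T(j−1) = 9·(3^j + 6^j) − 18·(3^{j−1} + 6^{j−1}) = (9·3 − 18)3^{j−1} + (9·6 − 18)6^{j−1} = 9·3^{j−1} + 36·6^{j−1} = 3^{j+1} + 6^{j+1}.
This completes the inductive step, so T(n) = 3^n + 6^n for all n ≥ 1.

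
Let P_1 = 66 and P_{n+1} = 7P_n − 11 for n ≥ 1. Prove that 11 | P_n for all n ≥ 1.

Base case: P_1 = 66 = 11·6, so 11 | P_1.
Assume 11 | P_m, so P_m = 11t for some integer t.
Then P_{m+1} = 7P_m − 11 = 7·(11t) − 11 = 11(7t − 1), so 11 | P_{m+1}.
By induction, 11 | P_n for all n ≥ 1.

11 | P_n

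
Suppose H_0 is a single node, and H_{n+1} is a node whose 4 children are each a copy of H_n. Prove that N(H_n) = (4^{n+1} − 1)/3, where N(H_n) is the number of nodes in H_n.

Base case: N(H_0) = 1, and (4^{0+1} − 1)/3 = 1.
Assume N(H_m) = (4^{m+1} − 1)/3.
Then N(H_{m+1}) = 1 + 4N(H_m) = 1 + 4·(4^{m+1} − 1)/3 = 1 + (4^{m+2} − 4)/3 = (3 + 4^{m+2} − 4)/3 = (4^{m+2} − 1)/3.
By induction, N(H_n) = (4^{n+1} − 1)/3 for all n ≥ 0.

N(H_n) = (4^{n+1} − 1)/3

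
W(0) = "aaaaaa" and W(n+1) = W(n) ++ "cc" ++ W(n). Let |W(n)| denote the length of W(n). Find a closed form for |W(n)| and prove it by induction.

Claim: |W(n)| = 2^{n+3} − 2.

Base case: |W(0)| = 6, and 2^{0+3} − 2 = 6.
Assume |W(m)| = 2^{m+3} − 2.
Then |W(m+1)| = |W(m)| + 2 + |W(m)| = 2|W(m)| + 2 = 2(2^{m+3} − 2) + 2 = 2^{m+1+3} − 4 + 2 = 2^{m+1+3} − 2.
This completes the inductive step, so |W(n)| = 2^{n+3} − 2 for all n ≥ 0.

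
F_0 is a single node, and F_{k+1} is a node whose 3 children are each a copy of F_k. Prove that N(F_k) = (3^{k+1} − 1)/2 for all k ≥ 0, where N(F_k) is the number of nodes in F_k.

Base case: N(F_0) = 1, and (3^{0+1} − 1)/2 = 1.
Assume N(F_r) = (3^{r+1} − 1)/2.
Then N(F_{r+1}) = 1 + 3N(F_r) = 1 + 3·(3^{r+1} − 1)/2 = 1 + (3^{r+2} − 3)/2 = (2 + 3^{r+2} − 3)/2 = (3^{r+2} − 1)/2.
Hence N(F_k) = (3^{k+1} − 1)/2 for every k ≥ 0, by induction.

N(F_k) = (3^{k+1} − 1)/2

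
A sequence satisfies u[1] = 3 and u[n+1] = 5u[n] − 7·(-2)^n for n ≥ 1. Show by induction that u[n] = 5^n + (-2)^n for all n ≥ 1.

Base case: u[1] = 3, and 5^1 + (-2)^1 = 5 − 2 = 3.
Assume u[m] = 5^m + (-2)^m for some m ≥ 1.
Then u[m+1] = 5u[m] − 7·(-2)^m = 5·(5^m + (-2)^m) − 7·(-2)^m = 5^{m+1} + 5·(-2)^m − 7·(-2)^m = 5^{m+1} − 2·(-2)^m = 5^{m+1} + (-2)^{m+1}.
So the formula holds for m+1, and by induction u[n] = 5^n + (-2)^n for all n ≥ 1.

u[n] = 5^n + (-2)^n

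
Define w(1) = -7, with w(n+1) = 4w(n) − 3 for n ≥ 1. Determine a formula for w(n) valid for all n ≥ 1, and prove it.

Claim: w(n) = -2·4^n + 1.

Base case: w(1) = -7, and -2·4^1 + 1 = -8 + 1 = -7.
Assume w(j) = -2·4^j + 1 for some j ≥ 1.
Then w(j+1) = 4w(j) − 3 = 4·(-2·4^j + 1) − 3 = -8·4^j + 4 − 3 = -2·4^{j+1} + 1.
By induction, w(n) = -2·4^n + 1 for all n ≥ 1.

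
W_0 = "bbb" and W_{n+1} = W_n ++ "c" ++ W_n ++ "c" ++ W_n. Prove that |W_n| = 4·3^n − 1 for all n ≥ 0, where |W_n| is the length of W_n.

Base case: |W_0| = 3, and 4·3^0 − 1 = 3.
Assume |W_r| = 4·3^r − 1.
Then |W_{r+1}| = 3|W_r| + 2 = 3(4·3^r − 1) + 2 = 4·3^{r+1} − 3 + 2 = 4·3^{r+1} − 1.
This completes the inductive step, so |W_n| = 4·3^n − 1 for all n ≥ 0.

|W_n| = 4·3^n − 1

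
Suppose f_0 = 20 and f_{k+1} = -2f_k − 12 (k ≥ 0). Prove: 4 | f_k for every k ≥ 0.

Base case: f_0 = 20 = 4·5, so 4 | f_0.
Assume 4 | f_r, so f_r = 4t for some integer t.
Then f_{r+1} = -2f_r − 12 = -2·(4t) − 12 = 4(-2t − 3), so 4 | f_{r+1}.
So the property holds for r+1, and by induction 4 | f_k for all k ≥ 0.

4 | f_k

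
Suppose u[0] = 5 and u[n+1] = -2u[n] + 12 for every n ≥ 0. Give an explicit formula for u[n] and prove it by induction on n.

Claim: u[n] = (-2)^n + 4.

Base case: u[0] = 5, and (-2)^0 + 4 = 1 + 4 = 5.
Assume u[m] = (-2)^m + 4 for some m ≥ 0.
Then u[m+1] = -2u[m] + 12 = -2·((-2)^m + 4) + 12 = -2·(-2)^m − 8 + 12 = (-2)^{m+1} + 4.
This completes the inductive step, so u[n] = (-2)^n + 4 for all n ≥ 0.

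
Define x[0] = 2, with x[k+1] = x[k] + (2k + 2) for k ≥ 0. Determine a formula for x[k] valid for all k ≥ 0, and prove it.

Claim: x[k] = k^2 + k + 2.

Base case: x[0] = 2, and 0^2 + 0 + 2 = 2.
Assume x[j] = j^2 + j + 2.
Then x[j+1] = x[j] + (2j + 2) = (j^2 + j + 2) + (2j + 2) = j^2 + 3j + 4,
and (j+1)^2 + (j+1) + 2 = j^2 + 3j + 4.
Hence x[k] = k^2 + k + 2 for every k ≥ 0, by induction.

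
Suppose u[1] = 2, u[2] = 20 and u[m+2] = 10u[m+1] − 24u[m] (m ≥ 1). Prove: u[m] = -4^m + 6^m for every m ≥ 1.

Base cases: u[1] = 2 and -4^1 + 6^1 = 2; u[2] = 20 and -4^2 + 6^2 = 20.
Assume u[j] = -4^j + 6^j for all 1 ≤ j ≤ k, where k ≥ 2.
Then u[k+1] = 10u[k] − 24u[k−1] = 10·(-4^k + 6^k) − 24·(-4^{k−1} + 6^{k−1}) = -(10·4 − 24)4^{k−1} + (10·6 − 24)6^{k−1} = -16·4^{k−1} + 36·6^{k−1} = -4^{k+1} + 6^{k+1}.
This completes the inductive step, so u[m] = -4^m + 6^m for all m ≥ 1.

u[m] = -4^m + 6^m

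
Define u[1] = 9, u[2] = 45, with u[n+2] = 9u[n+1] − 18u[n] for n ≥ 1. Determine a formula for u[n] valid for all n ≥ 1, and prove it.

Claim: u[n] = 3^n + 6^n.

Base cases: u[1] = 9 and 3^1 + 6^1 = 9; u[2] = 45 and 3^2 + 6^2 = 45.
Assume u[j] = 3^j + 6^j for all 1 ≤ j ≤ k, where k ≥ 2.
Then u[k+1] = 9u[k] − 18u[k−1] = 9·(3^k + 6^k) − 18·(3^{k−1} + 6^{k−1}) = (9·3 − 18)3^{k−1} + (9·6 − 18)6^{k−1} = 9·3^{k−1} + 36·6^{k−1} = 3^{k+1} + 6^{k+1}.
This completes the inductive step, so u[n] = 3^n + 6^n for all n ≥ 1.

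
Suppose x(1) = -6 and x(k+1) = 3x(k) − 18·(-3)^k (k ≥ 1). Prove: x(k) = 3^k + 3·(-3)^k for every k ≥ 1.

Base case: x(1) = -6, and 3^1 + 3·(-3)^1 = 3 − 9 = -6.
Assume x(j) = 3^j + 3·(-3)^j for some j ≥ 1.
Then x(j+1) = 3x(j) − 18·(-3)^j = 3·(3^j + 3·(-3)^j) − 18·(-3)^j = 3^{j+1} + 9·(-3)^j − 18·(-3)^j = 3^{j+1} − 9·(-3)^j = 3^{j+1} + 3·(-3)^{j+1}.
So the formula holds for j+1, and by induction x(k) = 3^k + 3·(-3)^k for all k ≥ 1.

x(k) = 3^k + 3·(-3)^k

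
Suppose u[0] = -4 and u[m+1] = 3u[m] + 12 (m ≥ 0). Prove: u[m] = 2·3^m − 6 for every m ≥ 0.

Base case: u[0] = -4, and 2·3^0 − 6 = 2 − 6 = -4.
Assume u[j] = 2·3^j − 6 for some j ≥ 0.
Then u[j+1] = 3u[j] + 12 = 3·(2·3^j − 6) + 12 = 6·3^j − 18 + 12 = 2·3^{j+1} − 6.
This completes the inductive step, so u[m] = 2·3^m − 6 for all m ≥ 0.

u[m] = 2·3^m − 6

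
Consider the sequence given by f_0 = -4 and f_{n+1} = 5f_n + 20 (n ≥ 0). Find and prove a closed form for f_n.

Claim: f_n = 5^n − 5.

Base case: f_0 = -4, and 5^0 − 5 = 1 − 5 = -4.
Assume f_m = 5^m − 5 for some m ≥ 0.
Then f_{m+1} = 5f_m + 20 = 5·(5^m − 5) + 20 = 5^{m+1} − 25 + 20 = 5^{m+1} − 5.
So the formula holds for m+1, and by induction f_n = 5^n − 5 for all n ≥ 0.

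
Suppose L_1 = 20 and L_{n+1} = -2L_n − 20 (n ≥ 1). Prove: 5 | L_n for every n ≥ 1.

Base case: L_1 = 20 = 5·4, so 5 | L_1.
Assume 5 | L_j, so L_j = 5t for some integer t.
Then L_{j+1} = -2L_j − 20 = -2·(5t) − 20 = 5(-2t − 4), so 5 | L_{j+1}.
This completes the inductive step, so 5 | L_n for all n ≥ 1.

5 | L_n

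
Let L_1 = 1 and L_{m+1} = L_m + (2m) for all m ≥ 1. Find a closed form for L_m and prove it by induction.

Claim: L_m = m^2 − m + 1.

Base case: L_1 = 1, and 1^2 − 1 + 1 = 1.
Assume L_r = r^2 − r + 1.
Then L_{r+1} = L_r + (2r) = (r^2 − r + 1) + (2r) = r^2 + r + 1,
and (r+1)^2 − (r+1) + 1 = r^2 + r + 1.
Hence L_m = m^2 − m + 1 for every m ≥ 1, by induction.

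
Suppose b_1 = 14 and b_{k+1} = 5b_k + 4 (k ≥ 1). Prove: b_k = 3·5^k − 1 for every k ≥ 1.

Base case: b_1 = 14, and 3·5^1 − 1 = 15 − 1 = 14.
Assume b_r = 3·5^r − 1 for some r ≥ 1.
Then b_{r+1} = 5b_r + 4 = 5·(3·5^r − 1) + 4 = 15·5^r − 5 + 4 = 3·5^{r+1} − 1.
Hence b_k = 3·5^k − 1 for every k ≥ 1, by induction.

b_k = 3·5^k − 1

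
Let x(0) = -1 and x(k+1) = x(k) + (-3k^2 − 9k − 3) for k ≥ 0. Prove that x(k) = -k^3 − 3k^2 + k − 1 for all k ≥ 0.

Base case: x(0) = -1, and -0^3 − 3·0^2 + 0 − 1 = -1.
Assume x(m) = -m^3 − 3m^2 + m − 1.
Then x(m+1) = x(m) + (-3m^2 − 9m − 3) = (-m^3 − 3m^2 + m − 1) + (-3m^2 − 9m − 3) = -m^3 − 6m^2 − 8m − 4,
and -(m+1)^3 − 3·(m+1)^2 + (m+1) − 1 = -m^3 − 6m^2 − 8m − 4.
By induction, x(k) = -k^3 − 3k^2 + k − 1 for all k ≥ 0.

x(k) = -k^3 − 3k^2 + k − 1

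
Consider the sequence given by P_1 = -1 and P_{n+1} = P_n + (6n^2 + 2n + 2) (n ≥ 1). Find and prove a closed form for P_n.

Claim: P_n = 2n^3 − 2n^2 + 2n − 3.

Base case: P_1 = -1, and 2·1^3 − 2·1^2 + 2·1 − 3 = -1.
Assume P_j = 2j^3 − 2j^2 + 2j − 3.
Then P_{j+1} = P_j + (6j^2 + 2j + 2) = (2j^3 − 2j^2 + 2j − 3) + (6j^2 + 2j + 2) = 2j^3 + 4j^2 + 4j − 1,
and 2·(j+1)^3 − 2·(j+1)^2 + 2·(j+1) − 3 = 2j^3 + 4j^2 + 4j − 1.
By induction, P_n = 2n^3 − 2n^2 + 2n − 3 for all n ≥ 1.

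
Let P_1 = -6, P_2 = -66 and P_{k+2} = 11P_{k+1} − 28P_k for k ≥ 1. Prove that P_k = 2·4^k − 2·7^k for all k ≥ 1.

Base cases: P_1 = -6 and 2·4^1 − 2·7^1 = -6; P_2 = -66 and 2·4^2 − 2·7^2 = -66.
Assume P_j = 2·4^j − 2·7^j for all 1 ≤ j ≤ r, where r ≥ 2.
Then P_{r+1} = 11P_r − 28P_{r−1} = 11·(2·4^r − 2·7^r) − 28·(2·4^{r−1} − 2·7^{r−1}) = 2·(11·4 − 28)4^{r−1} − 2·(11·7 − 28)7^{r−1} = 32·4^{r−1} − 98·7^{r−1} = 2·4^{r+1} − 2·7^{r+1}.
This completes the inductive step, so P_k = 2·4^k − 2·7^k for all k ≥ 1.

P_k = 2·4^k − 2·7^k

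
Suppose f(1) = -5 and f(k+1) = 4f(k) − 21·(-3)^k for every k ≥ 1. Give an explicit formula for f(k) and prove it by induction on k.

Claim: f(k) = 4^k + 3·(-3)^k.

Base case: f(1) = -5, and 4^1 + 3·(-3)^1 = 4 − 9 = -5.
Assume f(j) = 4^j + 3·(-3)^j for some j ≥ 1.
Then f(j+1) = 4f(j) − 21·(-3)^j = 4·(4^j + 3·(-3)^j) − 21·(-3)^j = 4^{j+1} + 12·(-3)^j − 21·(-3)^j = 4^{j+1} − 9·(-3)^j = 4^{j+1} + 3·(-3)^{j+1}.
So the formula holds for j+1, and by induction f(k) = 4^k + 3·(-3)^k for all k ≥ 1.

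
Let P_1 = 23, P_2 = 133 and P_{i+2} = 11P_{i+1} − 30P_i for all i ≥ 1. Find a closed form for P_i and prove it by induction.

Claim: P_i = 3·6^i + 5^i.

Base cases: P_1 = 23 and 3·6^1 + 5^1 = 23; P_2 = 133 and 3·6^2 + 5^2 = 133.
Assume P_j = 3·6^j + 5^j for all 1 ≤ j ≤ k, where k ≥ 2.
Then P_{k+1} = 11P_k − 30P_{k−1} = 11·(3·6^k + 5^k) − 30·(3·6^{k−1} + 5^{k−1}) = 3·(11·6 − 30)6^{k−1} + (11·5 − 30)5^{k−1} = 108·6^{k−1} + 25·5^{k−1} = 3·6^{k+1} + 5^{k+1}.
By strong induction, P_i = 3·6^i + 5^i for all i ≥ 1.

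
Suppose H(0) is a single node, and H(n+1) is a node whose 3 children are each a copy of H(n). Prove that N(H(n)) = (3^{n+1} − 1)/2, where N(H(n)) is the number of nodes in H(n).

Base case: N(H(0)) = 1, and (3^{0+1} − 1)/2 = 1.
Assume N(H(k)) = (3^{k+1} − 1)/2.
Then N(H(k+1)) = 1 + 3N(H(k)) = 1 + 3·(3^{k+1} − 1)/2 = 1 + (3^{k+2} − 3)/2 = (2 + 3^{k+2} − 3)/2 = (3^{k+2} − 1)/2.
By induction, N(H(n)) = (3^{n+1} − 1)/2 for all n ≥ 0.

N(H(n)) = (3^{n+1} − 1)/2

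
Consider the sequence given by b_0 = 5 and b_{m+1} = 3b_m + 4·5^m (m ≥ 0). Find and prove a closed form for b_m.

Claim: b_m = 3·3^m + 2·5^m.

Base case: b_0 = 5, and 3·3^0 + 2·5^0 = 3 + 2 = 5.
Assume b_k = 3·3^k + 2·5^k for some k ≥ 0.
Then b_{k+1} = 3b_k + 4·5^k = 3·(3·3^k + 2·5^k) + 4·5^k = 3·3^{k+1} + 6·5^k + 4·5^k = 3·3^{k+1} + 10·5^k = 3·3^{k+1} + 2·5^{k+1}.
By induction, b_m = 3·3^m + 2·5^m for all m ≥ 0.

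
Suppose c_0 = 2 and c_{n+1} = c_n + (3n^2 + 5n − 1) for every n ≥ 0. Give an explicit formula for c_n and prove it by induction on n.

Claim: c_n = n^3 + n^2 − 3n + 2.

Base case: c_0 = 2, and 0^3 + 0^2 − 3·0 + 2 = 2.
Assume c_k = k^3 + k^2 − 3k + 2.
Then c_{k+1} = c_k + (3k^2 + 5k − 1) = (k^3 + k^2 − 3k + 2) + (3k^2 + 5k − 1) = k^3 + 4k^2 + 2k + 1,
and (k+1)^3 + (k+1)^2 − 3·(k+1) + 2 = k^3 + 4k^2 + 2k + 1.
By induction, c_n = n^3 + n^2 − 3n + 2 for all n ≥ 0.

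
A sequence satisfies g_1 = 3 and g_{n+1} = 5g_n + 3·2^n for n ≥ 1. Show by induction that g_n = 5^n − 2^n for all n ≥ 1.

Base case: g_1 = 3, and 5^1 − 2^1 = 5 − 2 = 3.
Assume g_r = 5^r − 2^r for some r ≥ 1.
Then g_{r+1} = 5g_r + 3·2^r = 5·(5^r − 2^r) + 3·2^r = 5^{r+1} − 5·2^r + 3·2^r = 5^{r+1} − 2·2^r = 5^{r+1} − 2^{r+1}.
So the formula holds for r+1, and by induction g_n = 5^n − 2^n for all n ≥ 1.

g_n = 5^n − 2^n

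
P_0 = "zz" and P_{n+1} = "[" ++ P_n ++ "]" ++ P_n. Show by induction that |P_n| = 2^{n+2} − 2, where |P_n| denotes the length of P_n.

Base case: |P_0| = 2, and 2^{0+2} − 2 = 2.
Assume |P_r| = 2^{r+2} − 2.
Then |P_{r+1}| = 1 + |P_r| + 1 + |P_r| = 2|P_r| + 2 = 2(2^{r+2} − 2) + 2 = 2^{r+3} − 4 + 2 = 2^{r+3} − 2.
Hence |P_n| = 2^{n+2} − 2 for every n ≥ 0, by induction.

|P_n| = 2^{n+2} − 2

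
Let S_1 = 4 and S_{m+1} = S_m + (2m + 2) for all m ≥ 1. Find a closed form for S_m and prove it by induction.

Claim: S_m = m^2 + m + 2.

Base case: S_1 = 4, and 1^2 + 1 + 2 = 4.
Assume S_j = j^2 + j + 2.
Then S_{j+1} = S_j + (2j + 2) = (j^2 + j + 2) + (2j + 2) = j^2 + 3j + 4,
and (j+1)^2 + (j+1) + 2 = j^2 + 3j + 4.
Hence S_m = m^2 + m + 2 for every m ≥ 1, by induction.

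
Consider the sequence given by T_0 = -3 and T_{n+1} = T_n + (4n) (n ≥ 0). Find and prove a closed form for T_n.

Claim: T_n = 2n^2 − 2n − 3.

Base case: T_0 = -3, and 2·0^2 − 2·0 − 3 = -3.
Assume T_m = 2m^2 − 2m − 3.
Then T_{m+1} = T_m + (4m) = (2m^2 − 2m − 3) + (4m) = 2m^2 + 2m − 3,
and 2·(m+1)^2 − 2·(m+1) − 3 = 2m^2 + 2m − 3.
This completes the inductive step, so T_n = 2n^2 − 2n − 3 for all n ≥ 0.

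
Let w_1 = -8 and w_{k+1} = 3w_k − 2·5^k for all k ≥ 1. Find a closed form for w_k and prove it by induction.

Claim: w_k = -3^k − 5^k.

Base case: w_1 = -8, and -3^1 − 5^1 = -3 − 5 = -8.
Assume w_r = -3^r − 5^r for some r ≥ 1.
Then w_{r+1} = 3w_r − 2·5^r = 3·(-3^r − 5^r) − 2·5^r = -3^{r+1} − 3·5^r − 2·5^r = -3^{r+1} − 5·5^r = -3^{r+1} − 5^{r+1}.
This completes the inductive step, so w_k = -3^k − 5^k for all k ≥ 1.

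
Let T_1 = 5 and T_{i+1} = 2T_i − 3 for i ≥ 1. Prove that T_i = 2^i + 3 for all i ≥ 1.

Base case: T_1 = 5, and 2^1 + 3 = 2 + 3 = 5.
Assume T_m = 2^m + 3 for some m ≥ 1.
Then T_{m+1} = 2T_m − 3 = 2·(2^m + 3) − 3 = 2^{m+1} + 6 − 3 = 2^{m+1} + 3.
This completes the inductive step, so T_i = 2^i + 3 for all i ≥ 1.

T_i = 2^i + 3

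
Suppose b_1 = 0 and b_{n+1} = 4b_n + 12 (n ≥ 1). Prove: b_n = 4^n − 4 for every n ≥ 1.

Base case: b_1 = 0, and 4^1 − 4 = 4 − 4 = 0.
Assume b_m = 4^m − 4 for some m ≥ 1.
Then b_{m+1} = 4b_m + 12 = 4·(4^m − 4) + 12 = 4^{m+1} − 16 + 12 = 4^{m+1} − 4.
Hence b_n = 4^n − 4 for every n ≥ 1, by induction.

b_n = 4^n − 4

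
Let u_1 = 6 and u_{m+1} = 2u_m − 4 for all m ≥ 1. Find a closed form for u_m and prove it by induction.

Claim: u_m = 2^m + 4.

Base case: u_1 = 6, and 2^1 + 4 = 2 + 4 = 6.
Assume u_r = 2^r + 4 for some r ≥ 1.
Then u_{r+1} = 2u_r − 4 = 2·(2^r + 4) − 4 = 2^{r+1} + 8 − 4 = 2^{r+1} + 4.
This completes the inductive step, so u_m = 2^m + 4 for all m ≥ 1.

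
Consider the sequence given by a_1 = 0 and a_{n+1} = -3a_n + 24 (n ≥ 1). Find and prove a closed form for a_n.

Claim: a_n = 2·(-3)^n + 6.

Base case: a_1 = 0, and 2·(-3)^1 + 6 = -6 + 6 = 0.
Assume a_k = 2·(-3)^k + 6 for some k ≥ 1.
Then a_{k+1} = -3a_k + 24 = -3·(2·(-3)^k + 6) + 24 = -6·(-3)^k − 18 + 24 = 2·(-3)^{k+1} + 6.
By induction, a_n = 2·(-3)^n + 6 for all n ≥ 1.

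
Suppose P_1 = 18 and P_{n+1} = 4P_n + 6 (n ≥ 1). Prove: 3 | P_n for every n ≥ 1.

Base case: P_1 = 18 = 3·6, so 3 | P_1.
Assume 3 | P_r, so P_r = 3t for some integer t.
Then P_{r+1} = 4P_r + 6 = 4·(3t) + 6 = 3(4t + 2), so 3 | P_{r+1}.
So the property holds for r+1, and by induction 3 | P_n for all n ≥ 1.

3 | P_n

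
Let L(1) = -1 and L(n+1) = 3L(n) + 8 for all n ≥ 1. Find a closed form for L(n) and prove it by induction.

Claim: L(n) = 3^n − 4.

Base case: L(1) = -1, and 3^1 − 4 = 3 − 4 = -1.
Assume L(j) = 3^j − 4 for some j ≥ 1.
Then L(j+1) = 3L(j) + 8 = 3·(3^j − 4) + 8 = 3^{j+1} − 12 + 8 = 3^{j+1} − 4.
So the formula holds for j+1, and by induction L(n) = 3^n − 4 for all n ≥ 1.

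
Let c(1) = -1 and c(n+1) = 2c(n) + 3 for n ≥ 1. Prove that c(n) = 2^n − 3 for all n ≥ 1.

Base case: c(1) = -1, and 2^1 − 3 = 2 − 3 = -1.
Assume c(k) = 2^k − 3 for some k ≥ 1.
Then c(k+1) = 2c(k) + 3 = 2·(2^k − 3) + 3 = 2^{k+1} − 6 + 3 = 2^{k+1} − 3.
So the formula holds for k+1, and by induction c(n) = 2^n − 3 for all n ≥ 1.

c(n) = 2^n − 3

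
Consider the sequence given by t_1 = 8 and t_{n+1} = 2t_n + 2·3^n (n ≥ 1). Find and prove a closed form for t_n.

Claim: t_n = 2^n + 2·3^n.

Base case: t_1 = 8, and 2^1 + 2·3^1 = 2 + 6 = 8.
Assume t_r = 2^r + 2·3^r for some r ≥ 1.
Then t_{r+1} = 2t_r + 2·3^r = 2·(2^r + 2·3^r) + 2·3^r = 2^{r+1} + 4·3^r + 2·3^r = 2^{r+1} + 6·3^r = 2^{r+1} + 2·3^{r+1}.
By induction, t_n = 2^n + 2·3^n for all n ≥ 1.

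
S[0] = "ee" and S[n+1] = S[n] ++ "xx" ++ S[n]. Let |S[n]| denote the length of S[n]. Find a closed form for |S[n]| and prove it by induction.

Claim: |S[n]| = 2^{n+2} − 2.

Base case: |S[0]| = 2, and 2^{0+2} − 2 = 2.
Assume |S[m]| = 2^{m+2} − 2.
Then |S[m+1]| = |S[m]| + 2 + |S[m]| = 2|S[m]| + 2 = 2(2^{m+2} − 2) + 2 = 2^{m+3} − 4 + 2 = 2^{m+3} − 2.
So the formula holds for m+1, and by induction |S[n]| = 2^{n+2} − 2 for all n ≥ 0.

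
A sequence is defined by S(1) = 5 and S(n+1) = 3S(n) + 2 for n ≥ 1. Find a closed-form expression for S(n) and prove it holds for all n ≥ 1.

Claim: S(n) = 2·3^n − 1.

Base case: S(1) = 5, and 2·3^1 − 1 = 6 − 1 = 5.
Assume S(k) = 2·3^k − 1 for some k ≥ 1.
Then S(k+1) = 3S(k) + 2 = 3·(2·3^k − 1) + 2 = 6·3^k − 3 + 2 = 2·3^{k+1} − 1.
So the formula holds for k+1, and by induction S(n) = 2·3^n − 1 for all n ≥ 1.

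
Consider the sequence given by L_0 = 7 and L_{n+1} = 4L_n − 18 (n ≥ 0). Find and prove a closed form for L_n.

Claim: L_n = 4^n + 6.

Base case: L_0 = 7, and 4^0 + 6 = 1 + 6 = 7.
Assume L_r = 4^r + 6 for some r ≥ 0.
Then L_{r+1} = 4L_r − 18 = 4·(4^r + 6) − 18 = 4^{r+1} + 24 − 18 = 4^{r+1} + 6.
Hence L_n = 4^n + 6 for every n ≥ 0, by induction.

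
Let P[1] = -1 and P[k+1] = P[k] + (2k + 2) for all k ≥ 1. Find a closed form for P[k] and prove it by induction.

Claim: P[k] = k^2 + k − 3.

Base case: P[1] = -1, and 1^2 + 1 − 3 = -1.
Assume P[m] = m^2 + m − 3.
Then P[m+1] = P[m] + (2m + 2) = (m^2 + m − 3) + (2m + 2) = m^2 + 3m − 1,
and (m+1)^2 + (m+1) − 3 = m^2 + 3m − 1.
By induction, P[k] = k^2 + k − 3 for all k ≥ 1.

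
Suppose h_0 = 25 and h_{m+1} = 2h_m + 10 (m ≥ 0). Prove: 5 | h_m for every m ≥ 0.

Base case: h_0 = 25 = 5·5, so 5 | h_0.
Assume 5 | h_r, so h_r = 5t for some integer t.
Then h_{r+1} = 2h_r + 10 = 2·(5t) + 10 = 5(2t + 2), so 5 | h_{r+1}.
This completes the inductive step, so 5 | h_m for all m ≥ 0.

5 | h_m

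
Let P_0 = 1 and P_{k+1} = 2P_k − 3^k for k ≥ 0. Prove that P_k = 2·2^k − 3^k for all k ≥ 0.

Base case: P_0 = 1, and 2·2^0 − 3^0 = 2 − 1 = 1.
Assume P_m = 2·2^m − 3^m for some m ≥ 0.
Then P_{m+1} = 2P_m − 3^m = 2·(2·2^m − 3^m) − 3^m = 2·2^{m+1} − 2·3^m − 3^m = 2·2^{m+1} − 3·3^m = 2·2^{m+1} − 3^{m+1}.
Hence P_k = 2·2^k − 3^k for every k ≥ 0, by induction.

P_k = 2·2^k − 3^k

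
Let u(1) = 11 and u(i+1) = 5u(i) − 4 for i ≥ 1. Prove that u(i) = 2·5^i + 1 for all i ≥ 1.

Base case: u(1) = 11, and 2·5^1 + 1 = 10 + 1 = 11.
Assume u(m) = 2·5^m + 1 for some m ≥ 1.
Then u(m+1) = 5u(m) − 4 = 5·(2·5^m + 1) − 4 = 10·5^m + 5 − 4 = 2·5^{m+1} + 1.
So the formula holds for m+1, and by induction u(i) = 2·5^i + 1 for all i ≥ 1.

u(i) = 2·5^i + 1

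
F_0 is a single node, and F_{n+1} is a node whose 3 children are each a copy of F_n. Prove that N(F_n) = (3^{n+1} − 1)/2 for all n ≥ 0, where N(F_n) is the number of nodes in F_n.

Base case: N(F_0) = 1, and (3^{0+1} − 1)/2 = 1.
Assume N(F_m) = (3^{m+1} − 1)/2.
Then N(F_{m+1}) = 1 + 3N(F_m) = 1 + 3·(3^{m+1} − 1)/2 = 1 + (3^{m+2} − 3)/2 = (2 + 3^{m+2} − 3)/2 = (3^{m+2} − 1)/2.
By induction, N(F_n) = (3^{n+1} − 1)/2 for all n ≥ 0.

N(F_n) = (3^{n+1} − 1)/2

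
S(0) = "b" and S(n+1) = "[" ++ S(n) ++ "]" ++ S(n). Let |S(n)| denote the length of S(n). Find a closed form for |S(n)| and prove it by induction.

Claim: |S(n)| = 3·2^n − 2.

Base case: |S(0)| = 1, and 3·2^0 − 2 = 1.
Assume |S(r)| = 3·2^r − 2.
Then |S(r+1)| = 1 + |S(r)| + 1 + |S(r)| = 2|S(r)| + 2 = 2(3·2^r − 2) + 2 = 3·2^{r+1} − 4 + 2 = 3·2^{r+1} − 2.
This completes the inductive step, so |S(n)| = 3·2^n − 2 for all n ≥ 0.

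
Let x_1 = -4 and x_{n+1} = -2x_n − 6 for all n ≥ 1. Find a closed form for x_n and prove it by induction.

Claim: x_n = (-2)^n − 2.

Base case: x_1 = -4, and (-2)^1 − 2 = -2 − 2 = -4.
Assume x_m = (-2)^m − 2 for some m ≥ 1.
Then x_{m+1} = -2x_m − 6 = -2·((-2)^m − 2) − 6 = -2·(-2)^m + 4 − 6 = (-2)^{m+1} − 2.
Hence x_n = (-2)^n − 2 for every n ≥ 1, by induction.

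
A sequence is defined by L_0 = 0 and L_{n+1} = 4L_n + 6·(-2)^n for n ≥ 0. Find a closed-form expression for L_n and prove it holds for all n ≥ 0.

Claim: L_n = 4^n − (-2)^n.

Base case: L_0 = 0, and 4^0 − (-2)^0 = 1 − 1 = 0.
Assume L_m = 4^m − (-2)^m for some m ≥ 0.
Then L_{m+1} = 4L_m + 6·(-2)^m = 4·(4^m − (-2)^m) + 6·(-2)^m = 4^{m+1} − 4·(-2)^m + 6·(-2)^m = 4^{m+1} + 2·(-2)^m = 4^{m+1} − (-2)^{m+1}.
By induction, L_n = 4^n − (-2)^n for all n ≥ 0.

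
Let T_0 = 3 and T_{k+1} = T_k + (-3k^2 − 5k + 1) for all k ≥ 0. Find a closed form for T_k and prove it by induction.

Claim: T_k = -k^3 − k^2 + 3k + 3.

Base case: T_0 = 3, and -0^3 − 0^2 + 3·0 + 3 = 3.
Assume T_m = -m^3 − m^2 + 3m + 3.
Then T_{m+1} = T_m + (-3m^2 − 5m + 1) = (-m^3 − m^2 + 3m + 3) + (-3m^2 − 5m + 1) = -m^3 − 4m^2 − 2m + 4,
and -(m+1)^3 − (m+1)^2 + 3·(m+1) + 3 = -m^3 − 4m^2 − 2m + 4.
By induction, T_k = -k^3 − k^2 + 3k + 3 for all k ≥ 0.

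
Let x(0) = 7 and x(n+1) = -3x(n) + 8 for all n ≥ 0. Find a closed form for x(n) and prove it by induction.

Claim: x(n) = 5·(-3)^n + 2.

Base case: x(0) = 7, and 5·(-3)^0 + 2 = 5 + 2 = 7.
Assume x(r) = 5·(-3)^r + 2 for some r ≥ 0.
Then x(r+1) = -3x(r) + 8 = -3·(5·(-3)^r + 2) + 8 = -15·(-3)^r − 6 + 8 = 5·(-3)^{r+1} + 2.
By induction, x(n) = 5·(-3)^n + 2 for all n ≥ 0.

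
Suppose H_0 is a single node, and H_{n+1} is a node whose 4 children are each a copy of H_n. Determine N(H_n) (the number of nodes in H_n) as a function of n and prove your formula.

Claim: N(H_n) = (4^{n+1} − 1)/3.

Base case: N(H_0) = 1, and (4^{0+1} − 1)/3 = 1.
Assume N(H_r) = (4^{r+1} − 1)/3.
Then N(H_{r+1}) = 1 + 4N(H_r) = 1 + 4·(4^{r+1} − 1)/3 = 1 + (4^{r+2} − 4)/3 = (3 + 4^{r+2} − 4)/3 = (4^{r+2} − 1)/3.
By induction, N(H_n) = (4^{n+1} − 1)/3 for all n ≥ 0.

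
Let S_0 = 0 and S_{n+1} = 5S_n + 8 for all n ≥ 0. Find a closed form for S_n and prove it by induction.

Claim: S_n = 2·5^n − 2.

Base case: S_0 = 0, and 2·5^0 − 2 = 2 − 2 = 0.
Assume S_j = 2·5^j − 2 for some j ≥ 0.
Then S_{j+1} = 5S_j + 8 = 5·(2·5^j − 2) + 8 = 10·5^j − 10 + 8 = 2·5^{j+1} − 2.
Hence S_n = 2·5^n − 2 for every n ≥ 0, by induction.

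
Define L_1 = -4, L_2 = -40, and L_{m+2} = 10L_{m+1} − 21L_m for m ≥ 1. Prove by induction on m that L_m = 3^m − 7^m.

Base cases: L_1 = -4 and 3^1 − 7^1 = -4; L_2 = -40 and 3^2 − 7^2 = -40.
Assume L_j = 3^j − 7^j for all 1 ≤ j ≤ k, where k ≥ 2.
Then L_{k+1} = 10L_k − 21L_{k−1} = 10·(3^k − 7^k) − 21·(3^{k−1} − 7^{k−1}) = (10·3 − 21)3^{k−1} − (10·7 − 21)7^{k−1} = 9·3^{k−1} − 49·7^{k−1} = 3^{k+1} − 7^{k+1}.
So the formula holds for k+1, and by strong induction L_m = 3^m − 7^m for all m ≥ 1.

L_m = 3^m − 7^m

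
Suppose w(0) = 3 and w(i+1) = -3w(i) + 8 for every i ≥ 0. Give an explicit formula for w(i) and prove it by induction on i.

Claim: w(i) = (-3)^i + 2.

Base case: w(0) = 3, and (-3)^0 + 2 = 1 + 2 = 3.
Assume w(k) = (-3)^k + 2 for some k ≥ 0.
Then w(k+1) = -3w(k) + 8 = -3·((-3)^k + 2) + 8 = -3·(-3)^k − 6 + 8 = (-3)^{k+1} + 2.
Hence w(i) = (-3)^i + 2 for every i ≥ 0, by induction.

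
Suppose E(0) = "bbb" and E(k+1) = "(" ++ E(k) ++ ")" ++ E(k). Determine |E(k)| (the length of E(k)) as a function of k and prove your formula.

Claim: |E(k)| = 5·2^k − 2.

Base case: |E(0)| = 3, and 5·2^0 − 2 = 3.
Assume |E(r)| = 5·2^r − 2.
Then |E(r+1)| = 1 + |E(r)| + 1 + |E(r)| = 2|E(r)| + 2 = 2(5·2^r − 2) + 2 = 5·2^{r+1} − 4 + 2 = 5·2^{r+1} − 2.
This completes the inductive step, so |E(k)| = 5·2^k − 2 for all k ≥ 0.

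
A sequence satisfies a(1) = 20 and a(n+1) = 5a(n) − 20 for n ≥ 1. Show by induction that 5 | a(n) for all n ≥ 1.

Base case: a(1) = 20 = 5·4, so 5 | a(1).
Assume 5 | a(j), so a(j) = 5t for some integer t.
Then a(j+1) = 5a(j) − 20 = 5·(5t) − 20 = 5(5t − 4), so 5 | a(j+1).
This completes the inductive step, so 5 | a(n) for all n ≥ 1.

5 | a(n)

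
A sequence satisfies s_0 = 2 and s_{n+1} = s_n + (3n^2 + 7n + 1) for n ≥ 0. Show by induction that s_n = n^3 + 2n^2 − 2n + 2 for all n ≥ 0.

Base case: s_0 = 2, and 0^3 + 2·0^2 − 2·0 + 2 = 2.
Assume s_m = m^3 + 2m^2 − 2m + 2.
Then s_{m+1} = s_m + (3m^2 + 7m + 1) = (m^3 + 2m^2 − 2m + 2) + (3m^2 + 7m + 1) = m^3 + 5m^2 + 5m + 3,
and (m+1)^3 + 2·(m+1)^2 − 2·(m+1) + 2 = m^3 + 5m^2 + 5m + 3.
This completes the inductive step, so s_n = n^3 + 2n^2 − 2n + 2 for all n ≥ 0.

s_n = n^3 + 2n^2 − 2n + 2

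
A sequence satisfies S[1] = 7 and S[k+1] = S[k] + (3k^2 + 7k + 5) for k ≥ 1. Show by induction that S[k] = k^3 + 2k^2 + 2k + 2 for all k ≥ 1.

Base case: S[1] = 7, and 1^3 + 2·1^2 + 2·1 + 2 = 7.
Assume S[j] = j^3 + 2j^2 + 2j + 2.
Then S[j+1] = S[j] + (3j^2 + 7j + 5) = (j^3 + 2j^2 + 2j + 2) + (3j^2 + 7j + 5) = j^3 + 5j^2 + 9j + 7,
and (j+1)^3 + 2·(j+1)^2 + 2·(j+1) + 2 = j^3 + 5j^2 + 9j + 7.
Hence S[k] = k^3 + 2k^2 + 2k + 2 for every k ≥ 1, by induction.

S[k] = k^3 + 2k^2 + 2k + 2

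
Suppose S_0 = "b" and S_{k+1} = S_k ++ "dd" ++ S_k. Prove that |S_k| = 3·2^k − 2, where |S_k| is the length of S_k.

Base case: |S_0| = 1, and 3·2^0 − 2 = 1.
Assume |S_j| = 3·2^j − 2.
Then |S_{j+1}| = |S_j| + 2 + |S_j| = 2|S_j| + 2 = 2(3·2^j − 2) + 2 = 3·2^{j+1} − 4 + 2 = 3·2^{j+1} − 2.
This completes the inductive step, so |S_k| = 3·2^k − 2 for all k ≥ 0.

|S_k| = 3·2^k − 2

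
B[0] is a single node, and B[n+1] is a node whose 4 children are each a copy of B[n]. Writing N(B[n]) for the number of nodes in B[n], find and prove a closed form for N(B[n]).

Claim: N(B[n]) = (4^{n+1} − 1)/3.

Base case: N(B[0]) = 1, and (4^{0+1} − 1)/3 = 1.
Assume N(B[j]) = (4^{j+1} − 1)/3.
Then N(B[j+1]) = 1 + 4N(B[j]) = 1 + 4·(4^{j+1} − 1)/3 = 1 + (4^{j+2} − 4)/3 = (3 + 4^{j+2} − 4)/3 = (4^{j+2} − 1)/3.
Hence N(B[n]) = (4^{n+1} − 1)/3 for every n ≥ 0, by induction.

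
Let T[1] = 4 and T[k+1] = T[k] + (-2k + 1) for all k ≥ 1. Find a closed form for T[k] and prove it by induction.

Claim: T[k] = -k^2 + 2k + 3.

Base case: T[1] = 4, and -1^2 + 2·1 + 3 = 4.
Assume T[r] = -r^2 + 2r + 3.
Then T[r+1] = T[r] + (-2r + 1) = (-r^2 + 2r + 3) + (-2r + 1) = -r^2 + 4,
and -(r+1)^2 + 2·(r+1) + 3 = -r^2 + 4.
Hence T[k] = -k^2 + 2k + 3 for every k ≥ 1, by induction.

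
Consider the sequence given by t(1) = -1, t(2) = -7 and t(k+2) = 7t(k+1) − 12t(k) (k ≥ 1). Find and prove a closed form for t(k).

Claim: t(k) = 3^k − 4^k.

Base cases: t(1) = -1 and 3^1 − 4^1 = -1; t(2) = -7 and 3^2 − 4^2 = -7.
Assume t(j) = 3^j − 4^j for all 1 ≤ j ≤ m, where m ≥ 2.
Then t(m+1) = 7t(m) − 12t(m−1) = 7·(3^m − 4^m) − 12·(3^{m−1} − 4^{m−1}) = (7·3 − 12)3^{m−1} − (7·4 − 12)4^{m−1} = 9·3^{m−1} − 16·4^{m−1} = 3^{m+1} − 4^{m+1}.
Hence t(k) = 3^k − 4^k for every k ≥ 1, by strong induction.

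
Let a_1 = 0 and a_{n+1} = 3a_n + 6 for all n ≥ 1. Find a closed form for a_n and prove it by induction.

Claim: a_n = 3^n − 3.

Base case: a_1 = 0, and 3^1 − 3 = 3 − 3 = 0.
Assume a_m = 3^m − 3 for some m ≥ 1.
Then a_{m+1} = 3a_m + 6 = 3·(3^m − 3) + 6 = 3^{m+1} − 9 + 6 = 3^{m+1} − 3.
Hence a_n = 3^n − 3 for every n ≥ 1, by induction.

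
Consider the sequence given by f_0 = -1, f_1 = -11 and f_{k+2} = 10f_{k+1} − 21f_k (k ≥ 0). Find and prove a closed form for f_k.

Claim: f_k = 3^k − 2·7^k.

Base cases: f_0 = -1 and 3^0 − 2·7^0 = -1; f_1 = -11 and 3^1 − 2·7^1 = -11.
Assume f_j = 3^j − 2·7^j for all 0 ≤ j ≤ r, where r ≥ 1.
Then f_{r+1} = 10f_r − 21f_{r−1} = 10·(3^r − 2·7^r) − 21·(3^{r−1} − 2·7^{r−1}) = (10·3 − 21)3^{r−1} − 2·(10·7 − 21)7^{r−1} = 9·3^{r−1} − 98·7^{r−1} = 3^{r+1} − 2·7^{r+1}.
This completes the inductive step, so f_k = 3^k − 2·7^k for all k ≥ 0.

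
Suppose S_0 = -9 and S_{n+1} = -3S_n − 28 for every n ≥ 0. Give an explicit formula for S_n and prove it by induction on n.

Claim: S_n = -2·(-3)^n − 7.

Base case: S_0 = -9, and -2·(-3)^0 − 7 = -2 − 7 = -9.
Assume S_r = -2·(-3)^r − 7 for some r ≥ 0.
Then S_{r+1} = -3S_r − 28 = -3·(-2·(-3)^r − 7) − 28 = 6·(-3)^r + 21 − 28 = -2·(-3)^{r+1} − 7.
Hence S_n = -2·(-3)^n − 7 for every n ≥ 0, by induction.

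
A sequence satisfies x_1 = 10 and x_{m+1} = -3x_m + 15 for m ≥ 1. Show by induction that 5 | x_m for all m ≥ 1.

Base case: x_1 = 10 = 5·2, so 5 | x_1.
Assume 5 | x_j, so x_j = 5t for some integer t.
Then x_{j+1} = -3x_j + 15 = -3·(5t) + 15 = 5(-3t + 3), so 5 | x_{j+1}.
So the property holds for j+1, and by induction 5 | x_m for all m ≥ 1.

5 | x_m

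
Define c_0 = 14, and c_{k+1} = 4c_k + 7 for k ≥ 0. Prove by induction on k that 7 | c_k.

Base case: c_0 = 14 = 7·2, so 7 | c_0.
Assume 7 | c_r, so c_r = 7t for some integer t.
Then c_{r+1} = 4c_r + 7 = 4·(7t) + 7 = 7(4t + 1), so 7 | c_{r+1}.
This completes the inductive step, so 7 | c_k for all k ≥ 0.

7 | c_k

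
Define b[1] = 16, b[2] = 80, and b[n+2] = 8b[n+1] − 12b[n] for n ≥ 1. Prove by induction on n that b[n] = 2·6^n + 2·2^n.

Base cases: b[1] = 16 and 2·6^1 + 2·2^1 = 16; b[2] = 80 and 2·6^2 + 2·2^2 = 80.
Assume b[j] = 2·6^j + 2·2^j for all 1 ≤ j ≤ r, where r ≥ 2.
Then b[r+1] = 8b[r] − 12b[r−1] = 8·(2·6^r + 2·2^r) − 12·(2·6^{r−1} + 2·2^{r−1}) = 2·(8·6 − 12)6^{r−1} + 2·(8·2 − 12)2^{r−1} = 72·6^{r−1} + 8·2^{r−1} = 2·6^{r+1} + 2·2^{r+1}.
This completes the inductive step, so b[n] = 2·6^n + 2·2^n for all n ≥ 1.

b[n] = 2·6^n + 2·2^n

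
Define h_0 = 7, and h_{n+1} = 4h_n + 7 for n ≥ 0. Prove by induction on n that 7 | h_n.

Base case: h_0 = 7 = 7·1, so 7 | h_0.
Assume 7 | h_j, so h_j = 7t for some integer t.
Then h_{j+1} = 4h_j + 7 = 4·(7t) + 7 = 7(4t + 1), so 7 | h_{j+1}.
This completes the inductive step, so 7 | h_n for all n ≥ 0.

7 | h_n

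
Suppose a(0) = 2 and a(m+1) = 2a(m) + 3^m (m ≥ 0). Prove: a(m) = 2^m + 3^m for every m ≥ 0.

Base case: a(0) = 2, and 2^0 + 3^0 = 1 + 1 = 2.
Assume a(r) = 2^r + 3^r for some r ≥ 0.
Then a(r+1) = 2a(r) + 3^r = 2·(2^r + 3^r) + 3^r = 2^{r+1} + 2·3^r + 3^r = 2^{r+1} + 3·3^r = 2^{r+1} + 3^{r+1}.
By induction, a(m) = 2^m + 3^m for all m ≥ 0.

a(m) = 2^m + 3^m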